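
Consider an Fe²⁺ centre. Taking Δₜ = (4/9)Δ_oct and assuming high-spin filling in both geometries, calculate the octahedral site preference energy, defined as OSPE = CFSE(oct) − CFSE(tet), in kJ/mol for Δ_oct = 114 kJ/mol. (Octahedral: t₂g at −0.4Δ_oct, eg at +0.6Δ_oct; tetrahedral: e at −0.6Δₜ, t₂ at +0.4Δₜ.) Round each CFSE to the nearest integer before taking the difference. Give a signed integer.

-16

Group 8 minus oxidation state +2 gives a d⁶ configuration for Fe²⁺.
Octahedral (high-spin): t2g^4 e_g^2, CFSE = 4(−0.4) + 2(+0.6) = -0.4Δ_oct = -0.4 × 114 = -46 kJ/mol.
Tetrahedral: e^3 t2^3, CFSE = 3(−0.6) + 3(+0.4) = -0.6Δₜ = -0.6 × (4/9) × 114 = -30 kJ/mol.
OSPE = -46 − (-30) = -16 kJ/mol.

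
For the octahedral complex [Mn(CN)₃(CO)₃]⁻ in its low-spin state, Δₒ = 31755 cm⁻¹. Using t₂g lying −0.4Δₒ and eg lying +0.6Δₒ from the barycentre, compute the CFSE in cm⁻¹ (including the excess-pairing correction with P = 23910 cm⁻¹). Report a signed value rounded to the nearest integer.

-15690

Ligand charges: 3×(-1) from CN⁻ and 3×(+0) from CO sum to -3; with overall charge -1, Mn is +2.
Group 7 minus oxidation state +2 gives a d⁵ configuration for Mn²⁺.
The d⁵ electrons fill as t₂g⁵ eg⁰.
Orbital CFSE = 5(-0.4) + 0(0.6) = -2.0Δₒ = -2.0 × 31755 = -63510 cm⁻¹.
Relative to high-spin t₂g³ eg² (0 paired), the low-spin configuration has 2 additional pairs, contributing +2 × 23910 = +47820 cm⁻¹.
Net CFSE = -63510 + 47820 = -15690 cm⁻¹.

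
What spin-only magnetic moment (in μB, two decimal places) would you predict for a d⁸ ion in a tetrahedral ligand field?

Tetrahedral splitting is small, so the complex is high-spin.
Configuration: e⁴ t₂⁴ → 2 unpaired electrons.
μ(spin-only) = √[2(2+2)] = √8 ≈ 2.83 μB.

2.83 μB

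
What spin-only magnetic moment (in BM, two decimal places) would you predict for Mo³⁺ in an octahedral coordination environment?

3.87 BM

Mo³⁺: group 6, so d-count = 6 − 3 = 3.
Configuration: t₂g³ eg⁰ → 3 unpaired electrons.
μ(spin-only) = √[3(3+2)] = √15 ≈ 3.87 BM.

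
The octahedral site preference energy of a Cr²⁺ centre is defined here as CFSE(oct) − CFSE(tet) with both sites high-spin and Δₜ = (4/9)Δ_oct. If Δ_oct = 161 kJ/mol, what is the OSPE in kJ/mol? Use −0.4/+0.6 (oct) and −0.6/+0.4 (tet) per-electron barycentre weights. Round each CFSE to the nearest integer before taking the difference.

Cr²⁺: group 6, so d-count = 6 − 2 = 4.
In an octahedral site d⁴ (HS) is t2g^3 e_g^1, giving CFSE(oct) = -0.6Δ_oct = -97 kJ/mol.
Tetrahedral e^2 t2^2 gives -0.4Δₜ = -0.4 × (4/9) × 161 = -29 kJ/mol.
OSPE = -97 − (-29) = -68 kJ/mol.

-68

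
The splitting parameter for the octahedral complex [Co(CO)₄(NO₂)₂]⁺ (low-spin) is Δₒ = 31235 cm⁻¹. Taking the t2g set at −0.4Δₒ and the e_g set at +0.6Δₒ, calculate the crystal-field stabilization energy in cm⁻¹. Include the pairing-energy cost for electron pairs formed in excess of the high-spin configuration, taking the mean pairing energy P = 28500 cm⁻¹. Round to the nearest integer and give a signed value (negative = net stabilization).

-17964

Ligand charges: 4×(+0) from CO and 2×(-1) from NO₂⁻ sum to -2; with overall charge +1, Co is +3.
Group 9 minus oxidation state +3 gives a d⁶ configuration for Co³⁺.
Electron filling gives t2g^6 e_g^0.
The orbital stabilization is -2.4Δₒ = -2.4 × 31235 = -74964 cm⁻¹.
High-spin d⁶ would be t2g^4 e_g^2 with 1 pair; low-spin has 3, so 2 excess pairs cost +2P = +57000 cm⁻¹.
Overall CFSE = -74964 + 57000 = -17964 cm⁻¹.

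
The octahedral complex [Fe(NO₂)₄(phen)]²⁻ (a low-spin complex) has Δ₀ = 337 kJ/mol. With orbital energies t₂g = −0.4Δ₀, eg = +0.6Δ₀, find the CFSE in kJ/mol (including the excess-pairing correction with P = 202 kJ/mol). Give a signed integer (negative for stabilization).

-405

Ligand charges: 4×(-1) from NO₂⁻ and 1×(+0) from phen sum to -4; with overall charge -2, Fe is +2.
Group 8 minus oxidation state +2 gives a d⁶ configuration for Fe²⁺.
Configuration: t₂g⁶ eg⁰.
Orbital CFSE = 6(-0.4) + 0(0.6) = -2.4Δ₀ = -2.4 × 337 = -809 kJ/mol.
Pairing penalty: 3 pairs vs 1 in the high-spin reference → 2 extra × P = 404 kJ/mol.
Combining: -809 + 404 = -405 kJ/mol.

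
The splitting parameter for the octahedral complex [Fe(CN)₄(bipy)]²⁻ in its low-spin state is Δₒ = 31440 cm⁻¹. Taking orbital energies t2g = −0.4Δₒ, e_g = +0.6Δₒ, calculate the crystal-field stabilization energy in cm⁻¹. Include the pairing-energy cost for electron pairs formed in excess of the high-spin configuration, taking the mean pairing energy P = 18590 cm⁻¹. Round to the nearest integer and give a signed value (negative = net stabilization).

-38276

Ligand charges: 4×(-1) from CN⁻ and 1×(+0) from bipy sum to -4; with overall charge -2, Fe is +2.
Fe sits in group 8; removing 2 electrons leaves Fe²⁺ with 8 − 2 = 6 d electrons.
Electron filling gives t2g^6 e_g^0.
Orbital CFSE = 6(-0.4) + 0(0.6) = -2.4Δₒ = -2.4 × 31440 = -75456 cm⁻¹.
High-spin d⁶ would be t2g^4 e_g^2 with 1 pair; low-spin has 3, so 2 excess pairs cost +2P = +37180 cm⁻¹.
Combining: -75456 + 37180 = -38276 cm⁻¹.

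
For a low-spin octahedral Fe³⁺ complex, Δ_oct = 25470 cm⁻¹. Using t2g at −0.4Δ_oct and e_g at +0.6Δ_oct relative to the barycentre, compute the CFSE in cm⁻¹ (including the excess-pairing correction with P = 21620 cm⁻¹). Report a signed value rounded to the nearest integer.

Group 8 minus oxidation state +3 gives a d⁵ configuration for Fe³⁺.
Configuration: t2g^5 e_g^0.
The orbital stabilization is -2.0Δ_oct = -2.0 × 25470 = -50940 cm⁻¹.
Relative to high-spin t2g^3 e_g^2 (0 paired), the low-spin configuration has 2 additional pairs, contributing +2 × 21620 = +43240 cm⁻¹.
Overall CFSE = -50940 + 43240 = -7700 cm⁻¹.

-7700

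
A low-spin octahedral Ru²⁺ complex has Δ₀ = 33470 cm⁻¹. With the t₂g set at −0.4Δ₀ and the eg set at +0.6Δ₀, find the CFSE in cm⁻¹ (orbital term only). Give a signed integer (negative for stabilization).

Group 8 minus oxidation state +2 gives a d⁶ configuration for Ru²⁺.
Configuration: t₂g⁶ eg⁰.
CFSE(orbital) = 6×(-0.4Δ₀) + 0×(0.6Δ₀) = -2.4Δ₀; with Δ₀ = 33470 cm⁻¹ that is -80328 cm⁻¹.

-80328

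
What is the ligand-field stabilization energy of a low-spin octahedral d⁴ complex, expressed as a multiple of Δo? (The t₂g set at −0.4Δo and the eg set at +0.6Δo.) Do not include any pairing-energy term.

Configuration: t₂g⁴ eg⁰.
CFSE = 4(-0.4Δo) + 0(0.6Δo) = -1.6Δo + 0.0Δo = -1.6Δo.

-1.6 Δo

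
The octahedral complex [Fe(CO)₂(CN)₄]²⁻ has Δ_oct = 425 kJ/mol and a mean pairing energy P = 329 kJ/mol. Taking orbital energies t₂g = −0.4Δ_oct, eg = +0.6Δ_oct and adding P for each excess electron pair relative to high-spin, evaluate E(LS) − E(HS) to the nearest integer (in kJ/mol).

-192

Ligand charges: 2×(+0) from CO and 4×(-1) from CN⁻ sum to -4; with overall charge -2, Fe is +2.
Fe is in group 8, so Fe²⁺ is d⁶ (8 − 2 = 6).
High-spin: t₂g⁴ eg², CFSE = -0.4Δ_oct = -170 kJ/mol.
Low-spin t₂g⁶ eg⁰ gives -2.4Δ_oct = -1020 kJ/mol, but forming 2 extra pairs costs 2P = 658 kJ/mol, so E(LS) = -1020 + 658 = -362 kJ/mol.
Thus E(LS) − E(HS) = -192 kJ/mol.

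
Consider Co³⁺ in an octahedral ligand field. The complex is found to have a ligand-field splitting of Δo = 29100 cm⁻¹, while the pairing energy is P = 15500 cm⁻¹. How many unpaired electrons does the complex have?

Co sits in group 9; removing 3 electrons leaves Co³⁺ with 9 − 3 = 6 d electrons.
With Δo > P the complex is low-spin.
Filling d⁶ accordingly: t2g^6 e_g^0.
Unpaired electrons: 0.

0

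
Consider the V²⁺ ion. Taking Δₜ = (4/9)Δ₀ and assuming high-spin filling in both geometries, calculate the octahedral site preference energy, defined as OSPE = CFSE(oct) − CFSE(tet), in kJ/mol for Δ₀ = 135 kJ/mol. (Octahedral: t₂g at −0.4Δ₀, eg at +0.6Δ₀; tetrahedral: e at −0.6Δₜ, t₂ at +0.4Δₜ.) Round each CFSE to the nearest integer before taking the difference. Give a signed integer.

Group 5 minus oxidation state +2 gives a d³ configuration for V²⁺.
In an octahedral site d³ (HS) is t2g^3 e_g^0, giving CFSE(oct) = -1.2Δ₀ = -162 kJ/mol.
Tetrahedral e^2 t2^1 gives -0.8Δₜ = -0.8 × (4/9) × 135 = -48 kJ/mol.
Subtracting, OSPE = -162 − (-48) = -114 kJ/mol.

-114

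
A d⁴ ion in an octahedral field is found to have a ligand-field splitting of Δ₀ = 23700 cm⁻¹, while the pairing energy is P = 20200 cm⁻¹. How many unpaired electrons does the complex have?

2

With Δ₀ > P the complex is low-spin.
Configuration: t2g^4 e_g^0.
Unpaired electrons: 2.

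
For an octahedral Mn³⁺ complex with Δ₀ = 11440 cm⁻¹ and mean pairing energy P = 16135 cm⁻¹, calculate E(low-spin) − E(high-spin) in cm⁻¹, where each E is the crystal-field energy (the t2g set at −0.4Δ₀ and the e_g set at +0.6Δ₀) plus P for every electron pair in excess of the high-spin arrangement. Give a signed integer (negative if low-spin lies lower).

Mn³⁺: group 7, so d-count = 7 − 3 = 4.
In the high-spin limit (t2g^3 e_g^1) the orbital term is -0.6Δ₀ = -6864 cm⁻¹, with no excess pairing.
Low-spin t2g^4 e_g^0 gives -1.6Δ₀ = -18304 cm⁻¹, but forming 1 extra pair costs 1P = 16135 cm⁻¹, so E(LS) = -18304 + 16135 = -2169 cm⁻¹.
E(LS) − E(HS) = -2169 − (-6864) = 4695 cm⁻¹.

4695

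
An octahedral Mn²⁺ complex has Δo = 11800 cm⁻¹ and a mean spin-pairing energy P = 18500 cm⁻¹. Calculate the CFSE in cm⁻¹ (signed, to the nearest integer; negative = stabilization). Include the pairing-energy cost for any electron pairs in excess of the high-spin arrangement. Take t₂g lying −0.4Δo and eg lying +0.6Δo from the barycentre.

Mn sits in group 7; removing 2 electrons leaves Mn²⁺ with 7 − 2 = 5 d electrons.
Here Δo < P (11800 < 18500), so the high-spin state is favoured.
That gives t₂g³ eg².
Orbital CFSE = 0.0Δo = 0.0 × 11800 = 0 cm⁻¹.
High-spin has no excess pairs, so no pairing correction applies.

0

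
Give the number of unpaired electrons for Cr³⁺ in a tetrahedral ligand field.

3

Cr³⁺: group 6, so d-count = 6 − 3 = 3.
Tetrahedral fields are weak (Δₜ ≈ 4/9 Δₒ), so electrons fill high-spin.
Configuration: e^2 t2^1, giving 3 unpaired electrons.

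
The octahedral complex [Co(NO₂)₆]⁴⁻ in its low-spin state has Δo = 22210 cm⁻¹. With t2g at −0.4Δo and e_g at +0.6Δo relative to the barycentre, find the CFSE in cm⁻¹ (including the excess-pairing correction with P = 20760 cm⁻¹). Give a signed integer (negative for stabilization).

Each NO₂⁻ contributes -1; 6 × (-1) = -6. With overall charge -4, Co is in the +2 oxidation state.
Group 9 minus oxidation state +2 gives a d⁷ configuration for Co²⁺.
The d⁷ electrons fill as t2g^6 e_g^1.
CFSE(orbital) = 6×(-0.4Δo) + 1×(0.6Δo) = -1.8Δo; with Δo = 22210 cm⁻¹ that is -39978 cm⁻¹.
Pairing penalty: 3 pairs vs 2 in the high-spin reference → 1 extra × P = 20760 cm⁻¹.
Combining: -39978 + 20760 = -19218 cm⁻¹.

-19218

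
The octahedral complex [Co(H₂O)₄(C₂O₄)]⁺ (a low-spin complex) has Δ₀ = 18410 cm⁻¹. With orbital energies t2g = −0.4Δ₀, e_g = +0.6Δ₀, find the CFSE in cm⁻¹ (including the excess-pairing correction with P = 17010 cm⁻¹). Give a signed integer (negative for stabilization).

-10164

Ligand charges: 4×(+0) from H₂O and 1×(-2) from C₂O₄²⁻ sum to -2; with overall charge +1, Co is +3.
Group 9 minus oxidation state +3 gives a d⁶ configuration for Co³⁺.
The d⁶ electrons fill as t2g^6 e_g^0.
The orbital stabilization is -2.4Δ₀ = -2.4 × 18410 = -44184 cm⁻¹.
High-spin d⁶ would be t2g^4 e_g^2 with 1 pair; low-spin has 3, so 2 excess pairs cost +2P = +34020 cm⁻¹.
Net CFSE = -44184 + 34020 = -10164 cm⁻¹.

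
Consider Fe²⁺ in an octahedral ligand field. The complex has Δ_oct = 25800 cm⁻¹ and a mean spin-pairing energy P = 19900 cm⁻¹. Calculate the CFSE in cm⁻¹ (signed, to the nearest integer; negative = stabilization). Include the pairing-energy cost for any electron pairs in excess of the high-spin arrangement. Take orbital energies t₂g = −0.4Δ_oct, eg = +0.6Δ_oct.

-22120

Fe is in group 8, so Fe²⁺ is d⁶ (8 − 2 = 6).
Here Δ_oct > P (25800 > 19900), so the low-spin state is favoured.
Configuration: t₂g⁶ eg⁰.
Orbital CFSE = -2.4Δ_oct = -2.4 × 25800 = -61920 cm⁻¹.
Excess pairs vs high-spin: 3 − 1 = 2; pairing cost = +39800 cm⁻¹.
Net CFSE = -61920 + 39800 = -22120 cm⁻¹.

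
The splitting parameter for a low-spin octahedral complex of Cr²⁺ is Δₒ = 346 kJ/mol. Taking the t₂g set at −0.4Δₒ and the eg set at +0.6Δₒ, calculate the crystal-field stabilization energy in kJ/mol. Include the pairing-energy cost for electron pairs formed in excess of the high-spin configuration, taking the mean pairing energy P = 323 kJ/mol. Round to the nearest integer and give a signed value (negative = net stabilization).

-231

Cr is in group 6, so Cr²⁺ is d⁴ (6 − 2 = 4).
Electron filling gives t₂g⁴ eg⁰.
CFSE(orbital) = 4×(-0.4Δₒ) + 0×(0.6Δₒ) = -1.6Δₒ; with Δₒ = 346 kJ/mol that is -554 kJ/mol.
Relative to high-spin t₂g³ eg¹ (0 paired), the low-spin configuration has 1 additional pair, contributing +1 × 323 = +323 kJ/mol.
Overall CFSE = -554 + 323 = -231 kJ/mol.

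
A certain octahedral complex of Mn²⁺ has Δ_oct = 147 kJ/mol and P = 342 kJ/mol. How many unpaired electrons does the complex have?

Group 7 minus oxidation state +2 gives a d⁵ configuration for Mn²⁺.
Here Δ_oct < P (147 < 342), so the high-spin state is favoured.
Configuration: t2g^3 e_g^2.
Unpaired electrons: 5.

5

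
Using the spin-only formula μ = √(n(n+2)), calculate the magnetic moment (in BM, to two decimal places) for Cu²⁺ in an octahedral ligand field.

Cu²⁺: group 11, so d-count = 11 − 2 = 9.
Configuration: t₂g⁶ eg³ → 1 unpaired electron.
μ(spin-only) = √[1(1+2)] = √3 ≈ 1.73 BM.

1.73 BM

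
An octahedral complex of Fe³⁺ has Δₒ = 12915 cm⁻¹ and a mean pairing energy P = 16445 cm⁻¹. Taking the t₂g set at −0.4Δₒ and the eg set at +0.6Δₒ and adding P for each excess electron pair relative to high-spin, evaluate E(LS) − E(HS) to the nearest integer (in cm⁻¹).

7060

Fe is in group 8, so Fe³⁺ is d⁵ (8 − 3 = 5).
In the high-spin limit (t₂g³ eg²) the orbital term is 0.0Δₒ = 0 cm⁻¹, with no excess pairing.
For low-spin the configuration is t₂g⁵ eg⁰: orbital energy -2.0 × 12915 = -25830 cm⁻¹, and 2 additional pairs relative to high-spin add 32890 cm⁻¹, giving 7060 cm⁻¹.
E(LS) − E(HS) = 7060 − (0) = 7060 cm⁻¹.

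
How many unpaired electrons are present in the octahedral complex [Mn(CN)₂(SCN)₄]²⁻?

Ligand charges: 2×(-1) from CN⁻ and 4×(-1) from SCN⁻ sum to -6; with overall charge -2, Mn is +4.
Mn sits in group 7; removing 4 electrons leaves Mn⁴⁺ with 7 − 4 = 3 d electrons.
Configuration: t₂g³ eg⁰, giving 3 unpaired electrons.

3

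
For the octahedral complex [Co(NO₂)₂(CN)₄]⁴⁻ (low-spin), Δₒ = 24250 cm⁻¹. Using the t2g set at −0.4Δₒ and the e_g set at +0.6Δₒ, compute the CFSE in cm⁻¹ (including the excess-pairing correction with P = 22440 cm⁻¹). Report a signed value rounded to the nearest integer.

-21210

Ligand charges: 2×(-1) from NO₂⁻ and 4×(-1) from CN⁻ sum to -6; with overall charge -4, Co is +2.
Co is in group 9, so Co²⁺ is d⁷ (9 − 2 = 7).
Electron filling gives t2g^6 e_g^1.
The orbital stabilization is -1.8Δₒ = -1.8 × 24250 = -43650 cm⁻¹.
Pairing penalty: 3 pairs vs 2 in the high-spin reference → 1 extra × P = 22440 cm⁻¹.
Net CFSE = -43650 + 22440 = -21210 cm⁻¹.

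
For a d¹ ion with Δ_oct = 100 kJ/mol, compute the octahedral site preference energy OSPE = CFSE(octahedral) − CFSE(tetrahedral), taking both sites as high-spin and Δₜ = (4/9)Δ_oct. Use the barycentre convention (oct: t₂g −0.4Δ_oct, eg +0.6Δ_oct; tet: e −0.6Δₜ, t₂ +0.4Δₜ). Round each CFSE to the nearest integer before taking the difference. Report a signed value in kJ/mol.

-13

In an octahedral site d¹ (HS) is t₂g¹ eg⁰, giving CFSE(oct) = -0.4Δ_oct = -40 kJ/mol.
Tetrahedral: e¹ t₂⁰, CFSE = 1(−0.6) + 0(+0.4) = -0.6Δₜ = -0.6 × (4/9) × 100 = -27 kJ/mol.
OSPE = -40 − (-27) = -13 kJ/mol.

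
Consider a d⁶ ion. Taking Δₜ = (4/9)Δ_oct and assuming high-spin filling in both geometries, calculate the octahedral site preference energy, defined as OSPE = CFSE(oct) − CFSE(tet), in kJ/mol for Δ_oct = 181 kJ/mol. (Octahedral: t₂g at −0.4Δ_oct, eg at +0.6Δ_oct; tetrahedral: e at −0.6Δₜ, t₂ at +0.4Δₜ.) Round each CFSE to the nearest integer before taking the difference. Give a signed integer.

Octahedral (high-spin): t₂g⁴ eg², CFSE = 4(−0.4) + 2(+0.6) = -0.4Δ_oct = -0.4 × 181 = -72 kJ/mol.
Tetrahedral e³ t₂³ gives -0.6Δₜ = -0.6 × (4/9) × 181 = -48 kJ/mol.
Subtracting, OSPE = -72 − (-48) = -24 kJ/mol.

-24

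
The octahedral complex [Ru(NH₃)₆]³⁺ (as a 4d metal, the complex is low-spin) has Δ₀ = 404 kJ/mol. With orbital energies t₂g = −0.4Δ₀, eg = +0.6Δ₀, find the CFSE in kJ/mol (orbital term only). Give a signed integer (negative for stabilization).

-808

NH₃ is neutral, so the +3 overall charge sits on Ru: oxidation state +3.
Group 8 minus oxidation state +3 gives a d⁵ configuration for Ru³⁺.
Configuration: t₂g⁵ eg⁰.
Orbital CFSE = 5(-0.4) + 0(0.6) = -2.0Δ₀ = -2.0 × 404 = -808 kJ/mol.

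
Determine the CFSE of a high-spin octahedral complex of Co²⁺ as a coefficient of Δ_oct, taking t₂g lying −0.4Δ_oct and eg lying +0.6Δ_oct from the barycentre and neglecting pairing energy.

Co sits in group 9; removing 2 electrons leaves Co²⁺ with 9 − 2 = 7 d electrons.
Configuration: t₂g⁵ eg².
CFSE = 5(-0.4Δ_oct) + 2(0.6Δ_oct) = -2.0Δ_oct + 1.2Δ_oct = -0.8Δ_oct.

-0.8 Δ_oct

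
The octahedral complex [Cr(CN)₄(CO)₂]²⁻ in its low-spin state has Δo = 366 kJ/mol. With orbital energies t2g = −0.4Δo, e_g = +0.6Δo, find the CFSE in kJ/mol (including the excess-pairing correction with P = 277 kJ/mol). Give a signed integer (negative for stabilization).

-309

Ligand charges: 4×(-1) from CN⁻ and 2×(+0) from CO sum to -4; with overall charge -2, Cr is +2.
Group 6 minus oxidation state +2 gives a d⁴ configuration for Cr²⁺.
Configuration: t2g^4 e_g^0.
Orbital CFSE = 4(-0.4) + 0(0.6) = -1.6Δo = -1.6 × 366 = -586 kJ/mol.
High-spin d⁴ would be t2g^3 e_g^1 with 0 pairs; low-spin has 1, so 1 excess pair costs +1P = +277 kJ/mol.
Net CFSE = -586 + 277 = -309 kJ/mol.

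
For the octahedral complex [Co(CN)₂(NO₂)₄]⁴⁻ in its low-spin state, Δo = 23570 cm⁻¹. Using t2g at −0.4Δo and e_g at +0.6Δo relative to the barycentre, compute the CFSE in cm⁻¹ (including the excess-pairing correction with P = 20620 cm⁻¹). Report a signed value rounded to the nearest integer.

-21806

Ligand charges: 2×(-1) from CN⁻ and 4×(-1) from NO₂⁻ sum to -6; with overall charge -4, Co is +2.
Co sits in group 9; removing 2 electrons leaves Co²⁺ with 9 − 2 = 7 d electrons.
Electron filling gives t2g^6 e_g^1.
CFSE(orbital) = 6×(-0.4Δo) + 1×(0.6Δo) = -1.8Δo; with Δo = 23570 cm⁻¹ that is -42426 cm⁻¹.
High-spin d⁷ would be t2g^5 e_g^2 with 2 pairs; low-spin has 3, so 1 excess pair costs +1P = +20620 cm⁻¹.
Net CFSE = -42426 + 20620 = -21806 cm⁻¹.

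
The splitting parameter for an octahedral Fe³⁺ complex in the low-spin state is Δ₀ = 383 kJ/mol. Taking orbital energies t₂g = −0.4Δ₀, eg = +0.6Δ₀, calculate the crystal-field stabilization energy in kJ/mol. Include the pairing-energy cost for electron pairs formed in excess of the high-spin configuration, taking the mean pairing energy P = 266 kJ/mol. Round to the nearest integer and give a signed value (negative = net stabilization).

-234

Group 8 minus oxidation state +3 gives a d⁵ configuration for Fe³⁺.
The d⁵ electrons fill as t₂g⁵ eg⁰.
The orbital stabilization is -2.0Δ₀ = -2.0 × 383 = -766 kJ/mol.
Pairing penalty: 2 pairs vs 0 in the high-spin reference → 2 extra × P = 532 kJ/mol.
Combining: -766 + 532 = -234 kJ/mol.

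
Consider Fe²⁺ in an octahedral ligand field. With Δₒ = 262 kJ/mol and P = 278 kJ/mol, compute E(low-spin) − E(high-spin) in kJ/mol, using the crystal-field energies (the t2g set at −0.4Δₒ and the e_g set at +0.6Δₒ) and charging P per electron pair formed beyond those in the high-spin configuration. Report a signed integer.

Fe is in group 8, so Fe²⁺ is d⁶ (8 − 2 = 6).
High-spin d⁶ fills as t2g^4 e_g^2 with CFSE 4(−0.4) + 2(+0.6) = -0.4Δₒ = -105 kJ/mol.
Low-spin: t2g^6 e_g^0, orbital CFSE = -2.4Δₒ = -629 kJ/mol; plus 2 excess pairs × P = +556 kJ/mol; total -73 kJ/mol.
Thus E(LS) − E(HS) = 32 kJ/mol.

32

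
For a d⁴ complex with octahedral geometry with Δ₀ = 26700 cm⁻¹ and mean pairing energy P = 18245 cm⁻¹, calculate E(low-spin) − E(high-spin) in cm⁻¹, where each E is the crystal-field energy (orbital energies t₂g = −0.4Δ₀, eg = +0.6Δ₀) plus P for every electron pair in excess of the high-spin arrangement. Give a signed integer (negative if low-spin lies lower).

High-spin: t₂g³ eg¹, CFSE = -0.6Δ₀ = -16020 cm⁻¹.
Low-spin t₂g⁴ eg⁰ gives -1.6Δ₀ = -42720 cm⁻¹, but forming 1 extra pair costs 1P = 18245 cm⁻¹, so E(LS) = -42720 + 18245 = -24475 cm⁻¹.
E(LS) − E(HS) = -24475 − (-16020) = -8455 cm⁻¹.

-8455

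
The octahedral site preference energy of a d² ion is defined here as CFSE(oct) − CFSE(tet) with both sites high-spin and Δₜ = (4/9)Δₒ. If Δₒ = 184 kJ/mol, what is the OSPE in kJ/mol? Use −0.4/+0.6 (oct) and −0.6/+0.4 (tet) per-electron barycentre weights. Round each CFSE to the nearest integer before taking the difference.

-49

Octahedral high-spin t2g^2 e_g^0: CFSE = -0.8 × 184 = -147 kJ/mol.
Tetrahedral: e^2 t2^0, CFSE = 2(−0.6) + 0(+0.4) = -1.2Δₜ = -1.2 × (4/9) × 184 = -98 kJ/mol.
OSPE = -147 − (-98) = -49 kJ/mol.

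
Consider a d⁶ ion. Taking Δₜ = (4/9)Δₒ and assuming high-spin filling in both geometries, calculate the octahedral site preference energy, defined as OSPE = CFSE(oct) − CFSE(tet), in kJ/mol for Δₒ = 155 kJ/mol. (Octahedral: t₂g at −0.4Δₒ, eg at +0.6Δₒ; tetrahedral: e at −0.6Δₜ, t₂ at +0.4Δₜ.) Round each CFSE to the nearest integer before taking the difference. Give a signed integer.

Octahedral (high-spin): t2g^4 e_g^2, CFSE = 4(−0.4) + 2(+0.6) = -0.4Δₒ = -0.4 × 155 = -62 kJ/mol.
Tetrahedral: e^3 t2^3, CFSE = 3(−0.6) + 3(+0.4) = -0.6Δₜ = -0.6 × (4/9) × 155 = -41 kJ/mol.
OSPE = -62 − (-41) = -21 kJ/mol.

-21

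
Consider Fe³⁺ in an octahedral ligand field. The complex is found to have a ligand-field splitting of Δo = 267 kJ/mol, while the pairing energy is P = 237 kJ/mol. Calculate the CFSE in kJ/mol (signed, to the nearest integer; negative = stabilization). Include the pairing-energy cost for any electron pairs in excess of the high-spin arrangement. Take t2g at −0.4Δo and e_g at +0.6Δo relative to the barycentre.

-60

Fe sits in group 8; removing 3 electrons leaves Fe³⁺ with 8 − 3 = 5 d electrons.
Since Δo = 267 kJ/mol > P = 237 kJ/mol, the complex adopts the low-spin configuration.
That gives t2g^5 e_g^0.
Orbital CFSE = -2.0Δo = -2.0 × 267 = -534 kJ/mol.
Excess pairs vs high-spin: 2 − 0 = 2; pairing cost = +474 kJ/mol.
Net CFSE = -534 + 474 = -60 kJ/mol.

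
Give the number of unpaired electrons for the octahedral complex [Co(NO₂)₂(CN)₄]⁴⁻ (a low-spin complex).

Ligand charges: 2×(-1) from NO₂⁻ and 4×(-1) from CN⁻ sum to -6; with overall charge -4, Co is +2.
Co is in group 9, so Co²⁺ is d⁷ (9 − 2 = 7).
Configuration: t₂g⁶ eg¹, giving 1 unpaired electron.

1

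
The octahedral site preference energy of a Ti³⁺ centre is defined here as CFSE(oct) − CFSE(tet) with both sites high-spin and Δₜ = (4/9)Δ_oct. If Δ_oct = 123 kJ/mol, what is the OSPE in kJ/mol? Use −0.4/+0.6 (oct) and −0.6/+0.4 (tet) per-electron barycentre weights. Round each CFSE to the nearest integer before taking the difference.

Ti³⁺: group 4, so d-count = 4 − 3 = 1.
Octahedral high-spin t₂g¹ eg⁰: CFSE = -0.4 × 123 = -49 kJ/mol.
Tetrahedral: e¹ t₂⁰, CFSE = 1(−0.6) + 0(+0.4) = -0.6Δₜ = -0.6 × (4/9) × 123 = -33 kJ/mol.
Subtracting, OSPE = -49 − (-33) = -16 kJ/mol.

-16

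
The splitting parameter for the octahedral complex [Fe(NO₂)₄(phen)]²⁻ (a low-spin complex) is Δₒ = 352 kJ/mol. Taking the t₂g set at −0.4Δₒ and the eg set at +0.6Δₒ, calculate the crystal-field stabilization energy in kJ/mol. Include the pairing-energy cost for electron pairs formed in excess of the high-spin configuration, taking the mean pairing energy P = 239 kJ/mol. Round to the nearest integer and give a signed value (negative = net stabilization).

Ligand charges: 4×(-1) from NO₂⁻ and 1×(+0) from phen sum to -4; with overall charge -2, Fe is +2.
Fe²⁺: group 8, so d-count = 8 − 2 = 6.
The d⁶ electrons fill as t₂g⁶ eg⁰.
CFSE(orbital) = 6×(-0.4Δₒ) + 0×(0.6Δₒ) = -2.4Δₒ; with Δₒ = 352 kJ/mol that is -845 kJ/mol.
Pairing penalty: 3 pairs vs 1 in the high-spin reference → 2 extra × P = 478 kJ/mol.
Overall CFSE = -845 + 478 = -367 kJ/mol.

-367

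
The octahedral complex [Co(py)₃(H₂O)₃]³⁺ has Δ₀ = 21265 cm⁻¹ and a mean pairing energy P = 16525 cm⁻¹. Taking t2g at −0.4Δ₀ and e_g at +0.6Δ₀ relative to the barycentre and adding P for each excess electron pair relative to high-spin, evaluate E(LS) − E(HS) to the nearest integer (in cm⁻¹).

Ligand charges: 3×(+0) from py and 3×(+0) from H₂O sum to +0; with overall charge +3, Co is +3.
Co is in group 9, so Co³⁺ is d⁶ (9 − 3 = 6).
High-spin d⁶ fills as t2g^4 e_g^2 with CFSE 4(−0.4) + 2(+0.6) = -0.4Δ₀ = -8506 cm⁻¹.
For low-spin the configuration is t2g^6 e_g^0: orbital energy -2.4 × 21265 = -51036 cm⁻¹, and 2 additional pairs relative to high-spin add 33050 cm⁻¹, giving -17986 cm⁻¹.
E(LS) − E(HS) = -17986 − (-8506) = -9480 cm⁻¹.

-9480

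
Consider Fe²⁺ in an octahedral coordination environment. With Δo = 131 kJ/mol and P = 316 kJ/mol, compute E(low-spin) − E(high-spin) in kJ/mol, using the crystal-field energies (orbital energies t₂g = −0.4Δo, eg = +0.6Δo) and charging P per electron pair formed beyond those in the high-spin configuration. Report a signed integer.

Fe is in group 8, so Fe²⁺ is d⁶ (8 − 2 = 6).
High-spin d⁶ fills as t₂g⁴ eg² with CFSE 4(−0.4) + 2(+0.6) = -0.4Δo = -52 kJ/mol.
Low-spin t₂g⁶ eg⁰ gives -2.4Δo = -314 kJ/mol, but forming 2 extra pairs costs 2P = 632 kJ/mol, so E(LS) = -314 + 632 = 318 kJ/mol.
Thus E(LS) − E(HS) = 370 kJ/mol.

370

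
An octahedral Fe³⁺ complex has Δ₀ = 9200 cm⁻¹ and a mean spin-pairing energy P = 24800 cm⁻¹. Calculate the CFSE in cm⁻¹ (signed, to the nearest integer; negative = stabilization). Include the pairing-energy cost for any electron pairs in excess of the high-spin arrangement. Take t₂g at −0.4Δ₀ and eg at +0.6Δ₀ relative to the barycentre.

0

Fe is in group 8, so Fe³⁺ is d⁵ (8 − 3 = 5).
Δ₀ < P, so pairing is avoided: the ground state is high-spin.
Filling d⁵ accordingly: t₂g³ eg².
Orbital CFSE = 0.0Δ₀ = 0.0 × 9200 = 0 cm⁻¹.
High-spin has no excess pairs, so no pairing correction applies.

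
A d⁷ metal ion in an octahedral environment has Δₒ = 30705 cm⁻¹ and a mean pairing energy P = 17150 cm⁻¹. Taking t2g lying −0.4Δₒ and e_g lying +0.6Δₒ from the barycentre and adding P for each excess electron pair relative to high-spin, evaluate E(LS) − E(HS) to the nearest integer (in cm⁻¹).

High-spin d⁷ fills as t2g^5 e_g^2 with CFSE 5(−0.4) + 2(+0.6) = -0.8Δₒ = -24564 cm⁻¹.
Low-spin t2g^6 e_g^1 gives -1.8Δₒ = -55269 cm⁻¹, but forming 1 extra pair costs 1P = 17150 cm⁻¹, so E(LS) = -55269 + 17150 = -38119 cm⁻¹.
Thus E(LS) − E(HS) = -13555 cm⁻¹.

-13555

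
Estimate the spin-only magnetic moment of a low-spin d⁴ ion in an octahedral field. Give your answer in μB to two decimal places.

2.83 μB

Configuration: t2g^4 e_g^0 → 2 unpaired electrons.
μ(spin-only) = √[2(2+2)] = √8 ≈ 2.83 μB.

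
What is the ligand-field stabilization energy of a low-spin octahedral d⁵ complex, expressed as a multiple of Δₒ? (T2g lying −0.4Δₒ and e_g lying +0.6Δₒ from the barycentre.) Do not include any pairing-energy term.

-2.0 Δₒ

Configuration: t2g^5 e_g^0.
CFSE = 5(-0.4Δₒ) + 0(0.6Δₒ) = -2.0Δₒ + 0.0Δₒ = -2.0Δₒ.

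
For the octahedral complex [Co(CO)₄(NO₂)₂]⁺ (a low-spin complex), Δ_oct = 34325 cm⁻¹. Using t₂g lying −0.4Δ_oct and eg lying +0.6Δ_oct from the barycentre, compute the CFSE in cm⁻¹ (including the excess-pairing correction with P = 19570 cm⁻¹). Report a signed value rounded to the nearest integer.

Ligand charges: 4×(+0) from CO and 2×(-1) from NO₂⁻ sum to -2; with overall charge +1, Co is +3.
Co sits in group 9; removing 3 electrons leaves Co³⁺ with 9 − 3 = 6 d electrons.
Configuration: t₂g⁶ eg⁰.
CFSE(orbital) = 6×(-0.4Δ_oct) + 0×(0.6Δ_oct) = -2.4Δ_oct; with Δ_oct = 34325 cm⁻¹ that is -82380 cm⁻¹.
High-spin d⁶ would be t₂g⁴ eg² with 1 pair; low-spin has 3, so 2 excess pairs cost +2P = +39140 cm⁻¹.
Combining: -82380 + 39140 = -43240 cm⁻¹.

-43240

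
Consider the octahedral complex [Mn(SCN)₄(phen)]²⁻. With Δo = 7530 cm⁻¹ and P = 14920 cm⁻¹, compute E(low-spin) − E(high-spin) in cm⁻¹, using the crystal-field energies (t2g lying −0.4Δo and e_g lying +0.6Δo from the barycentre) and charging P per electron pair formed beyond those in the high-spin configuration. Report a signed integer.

14780

Ligand charges: 4×(-1) from SCN⁻ and 1×(+0) from phen sum to -4; with overall charge -2, Mn is +2.
Mn sits in group 7; removing 2 electrons leaves Mn²⁺ with 7 − 2 = 5 d electrons.
High-spin: t2g^3 e_g^2, CFSE = 0.0Δo = 0 cm⁻¹.
Low-spin t2g^5 e_g^0 gives -2.0Δo = -15060 cm⁻¹, but forming 2 extra pairs costs 2P = 29840 cm⁻¹, so E(LS) = -15060 + 29840 = 14780 cm⁻¹.
The difference is 14780 − (0) = 14780 cm⁻¹, so high-spin lies lower.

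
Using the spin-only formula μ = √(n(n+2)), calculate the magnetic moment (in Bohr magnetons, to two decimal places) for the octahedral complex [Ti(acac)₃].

Each acac⁻ contributes -1; 3 × (-1) = -3. With overall charge +0, Ti is in the +3 oxidation state.
Ti sits in group 4; removing 3 electrons leaves Ti³⁺ with 4 − 3 = 1 d electrons.
For octahedral d¹ the high- and low-spin configurations coincide.
Configuration: t2g^1 e_g^0 → 1 unpaired electron.
μ(spin-only) = √[1(1+2)] = √3 ≈ 1.73 Bohr magnetons.

1.73 Bohr magnetons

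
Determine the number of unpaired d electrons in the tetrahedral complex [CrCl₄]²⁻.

Each Cl⁻ contributes -1; 4 × (-1) = -4. With overall charge -2, Cr is in the +2 oxidation state.
Cr sits in group 6; removing 2 electrons leaves Cr²⁺ with 6 − 2 = 4 d electrons.
Tetrahedral splitting is small, so the complex is high-spin.
Configuration: e^2 t2^2, giving 4 unpaired electrons.

4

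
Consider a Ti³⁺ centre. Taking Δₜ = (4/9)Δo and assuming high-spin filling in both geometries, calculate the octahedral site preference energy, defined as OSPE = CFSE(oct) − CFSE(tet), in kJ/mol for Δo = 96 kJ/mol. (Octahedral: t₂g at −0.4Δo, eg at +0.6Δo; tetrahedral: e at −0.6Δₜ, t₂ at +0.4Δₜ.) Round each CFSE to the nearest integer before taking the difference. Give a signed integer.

Ti³⁺: group 4, so d-count = 4 − 3 = 1.
Octahedral (high-spin): t₂g¹ eg⁰, CFSE = 1(−0.4) + 0(+0.6) = -0.4Δo = -0.4 × 96 = -38 kJ/mol.
Tetrahedral e¹ t₂⁰ gives -0.6Δₜ = -0.6 × (4/9) × 96 = -26 kJ/mol.
OSPE = -38 − (-26) = -12 kJ/mol.

-12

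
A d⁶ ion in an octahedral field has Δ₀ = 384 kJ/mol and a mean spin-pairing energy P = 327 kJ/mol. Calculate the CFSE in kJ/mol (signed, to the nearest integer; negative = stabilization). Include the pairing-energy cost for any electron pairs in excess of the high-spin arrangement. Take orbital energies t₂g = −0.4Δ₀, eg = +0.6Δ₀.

-268

Since Δ₀ = 384 kJ/mol > P = 327 kJ/mol, the complex adopts the low-spin configuration.
Configuration: t₂g⁶ eg⁰.
Orbital CFSE = -2.4Δ₀ = -2.4 × 384 = -922 kJ/mol.
Excess pairs vs high-spin: 3 − 1 = 2; pairing cost = +654 kJ/mol.
Net CFSE = -922 + 654 = -268 kJ/mol.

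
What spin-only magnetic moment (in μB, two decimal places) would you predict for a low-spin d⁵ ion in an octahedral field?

Configuration: t2g^5 e_g^0 → 1 unpaired electron.
μ(spin-only) = √[1(1+2)] = √3 ≈ 1.73 μB.

1.73 μB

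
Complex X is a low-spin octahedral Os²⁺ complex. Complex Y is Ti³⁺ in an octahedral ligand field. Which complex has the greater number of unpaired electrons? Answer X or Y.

X: Os sits in group 8; removing 2 electrons leaves Os²⁺ with 8 − 2 = 6 d electrons; t₂g⁶ eg⁰ → 0 unpaired.
Y: Ti sits in group 4; removing 3 electrons leaves Ti³⁺ with 4 − 3 = 1 d electrons; t2g^1 e_g^0 → 1 unpaired.
So Y has more unpaired electrons.

Y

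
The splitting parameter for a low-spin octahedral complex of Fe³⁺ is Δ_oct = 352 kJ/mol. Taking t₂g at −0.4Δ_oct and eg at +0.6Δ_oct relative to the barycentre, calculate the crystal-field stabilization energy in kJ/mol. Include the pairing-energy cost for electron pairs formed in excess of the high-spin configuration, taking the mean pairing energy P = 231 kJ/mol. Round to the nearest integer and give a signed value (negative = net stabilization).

Group 8 minus oxidation state +3 gives a d⁵ configuration for Fe³⁺.
Configuration: t₂g⁵ eg⁰.
CFSE(orbital) = 5×(-0.4Δ_oct) + 0×(0.6Δ_oct) = -2.0Δ_oct; with Δ_oct = 352 kJ/mol that is -704 kJ/mol.
Pairing penalty: 2 pairs vs 0 in the high-spin reference → 2 extra × P = 462 kJ/mol.
Overall CFSE = -704 + 462 = -242 kJ/mol.

-242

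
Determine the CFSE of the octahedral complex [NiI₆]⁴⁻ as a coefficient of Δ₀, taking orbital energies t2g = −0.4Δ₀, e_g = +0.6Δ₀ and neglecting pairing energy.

Each I⁻ contributes -1; 6 × (-1) = -6. With overall charge -4, Ni is in the +2 oxidation state.
Ni is in group 10, so Ni²⁺ is d⁸ (10 − 2 = 8).
For octahedral d⁸ the high- and low-spin configurations coincide.
Configuration: t2g^6 e_g^2.
CFSE = 6(-0.4Δ₀) + 2(0.6Δ₀) = -2.4Δ₀ + 1.2Δ₀ = -1.2Δ₀.

-1.2 Δ₀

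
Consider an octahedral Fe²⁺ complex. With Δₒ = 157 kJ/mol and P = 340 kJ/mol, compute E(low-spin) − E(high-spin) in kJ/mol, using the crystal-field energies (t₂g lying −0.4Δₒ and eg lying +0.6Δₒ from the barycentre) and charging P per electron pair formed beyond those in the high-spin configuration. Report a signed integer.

366

Group 8 minus oxidation state +2 gives a d⁶ configuration for Fe²⁺.
In the high-spin limit (t₂g⁴ eg²) the orbital term is -0.4Δₒ = -63 kJ/mol, with no excess pairing.
For low-spin the configuration is t₂g⁶ eg⁰: orbital energy -2.4 × 157 = -377 kJ/mol, and 2 additional pairs relative to high-spin add 680 kJ/mol, giving 303 kJ/mol.
The difference is 303 − (-63) = 366 kJ/mol, so high-spin lies lower.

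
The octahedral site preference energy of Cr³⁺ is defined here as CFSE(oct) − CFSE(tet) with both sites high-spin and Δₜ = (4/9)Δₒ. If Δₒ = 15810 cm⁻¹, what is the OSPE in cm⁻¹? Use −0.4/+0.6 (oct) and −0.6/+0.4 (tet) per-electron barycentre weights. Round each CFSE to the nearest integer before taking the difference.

-13351

Group 6 minus oxidation state +3 gives a d³ configuration for Cr³⁺.
In an octahedral site d³ (HS) is t2g^3 e_g^0, giving CFSE(oct) = -1.2Δₒ = -18972 cm⁻¹.
In a tetrahedral site the filling is e^2 t2^1: CFSE(tet) = -0.8Δₜ = -0.8 × (4/9)(15810) = -5621 cm⁻¹.
Subtracting, OSPE = -18972 − (-5621) = -13351 cm⁻¹.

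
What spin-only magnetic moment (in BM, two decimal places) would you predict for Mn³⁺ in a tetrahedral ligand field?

4.90 BM

Mn³⁺: group 7, so d-count = 7 − 3 = 4.
With tetrahedral geometry the complex is necessarily high-spin.
Configuration: e² t₂² → 4 unpaired electrons.
μ(spin-only) = √[4(4+2)] = √24 ≈ 4.90 BM.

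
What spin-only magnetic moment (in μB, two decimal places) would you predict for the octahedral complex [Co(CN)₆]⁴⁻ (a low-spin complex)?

Each CN⁻ contributes -1; 6 × (-1) = -6. With overall charge -4, Co is in the +2 oxidation state.
Co is in group 9, so Co²⁺ is d⁷ (9 − 2 = 7).
Configuration: t₂g⁶ eg¹ → 1 unpaired electron.
μ(spin-only) = √[1(1+2)] = √3 ≈ 1.73 μB.

1.73 μB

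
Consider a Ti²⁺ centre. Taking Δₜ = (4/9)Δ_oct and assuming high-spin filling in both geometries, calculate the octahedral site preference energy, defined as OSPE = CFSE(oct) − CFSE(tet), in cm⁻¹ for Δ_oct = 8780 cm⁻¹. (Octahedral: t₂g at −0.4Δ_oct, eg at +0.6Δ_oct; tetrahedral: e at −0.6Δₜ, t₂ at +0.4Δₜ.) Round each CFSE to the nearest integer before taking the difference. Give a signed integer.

-2341

Ti is in group 4, so Ti²⁺ is d² (4 − 2 = 2).
Octahedral high-spin t₂g² eg⁰: CFSE = -0.8 × 8780 = -7024 cm⁻¹.
Tetrahedral e² t₂⁰ gives -1.2Δₜ = -1.2 × (4/9) × 8780 = -4683 cm⁻¹.
Subtracting, OSPE = -7024 − (-4683) = -2341 cm⁻¹.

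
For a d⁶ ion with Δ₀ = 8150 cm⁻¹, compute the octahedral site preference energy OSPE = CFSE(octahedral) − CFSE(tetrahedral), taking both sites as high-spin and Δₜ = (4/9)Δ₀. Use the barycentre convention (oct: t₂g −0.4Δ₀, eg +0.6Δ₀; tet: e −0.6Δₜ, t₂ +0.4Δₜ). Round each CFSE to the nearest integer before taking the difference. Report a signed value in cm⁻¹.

Octahedral high-spin t₂g⁴ eg²: CFSE = -0.4 × 8150 = -3260 cm⁻¹.
In a tetrahedral site the filling is e³ t₂³: CFSE(tet) = -0.6Δₜ = -0.6 × (4/9)(8150) = -2173 cm⁻¹.
OSPE = -3260 − (-2173) = -1087 cm⁻¹.

-1087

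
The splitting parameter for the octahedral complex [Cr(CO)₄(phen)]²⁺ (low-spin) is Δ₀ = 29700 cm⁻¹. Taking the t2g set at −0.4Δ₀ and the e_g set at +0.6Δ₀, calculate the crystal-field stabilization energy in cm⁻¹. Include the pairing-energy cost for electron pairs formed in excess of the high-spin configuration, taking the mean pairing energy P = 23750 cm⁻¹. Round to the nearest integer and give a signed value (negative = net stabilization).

-23770

Ligand charges: 4×(+0) from CO and 1×(+0) from phen sum to +0; with overall charge +2, Cr is +2.
Cr sits in group 6; removing 2 electrons leaves Cr²⁺ with 6 − 2 = 4 d electrons.
The d⁴ electrons fill as t2g^4 e_g^0.
Orbital CFSE = 4(-0.4) + 0(0.6) = -1.6Δ₀ = -1.6 × 29700 = -47520 cm⁻¹.
High-spin d⁴ would be t2g^3 e_g^1 with 0 pairs; low-spin has 1, so 1 excess pair costs +1P = +23750 cm⁻¹.
Combining: -47520 + 23750 = -23770 cm⁻¹.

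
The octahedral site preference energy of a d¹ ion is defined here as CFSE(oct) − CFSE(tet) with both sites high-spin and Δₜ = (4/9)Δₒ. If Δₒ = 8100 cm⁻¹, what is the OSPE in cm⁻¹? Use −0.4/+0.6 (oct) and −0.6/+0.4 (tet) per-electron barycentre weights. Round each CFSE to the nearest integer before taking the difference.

-1080

In an octahedral site d¹ (HS) is t2g^1 e_g^0, giving CFSE(oct) = -0.4Δₒ = -3240 cm⁻¹.
In a tetrahedral site the filling is e^1 t2^0: CFSE(tet) = -0.6Δₜ = -0.6 × (4/9)(8100) = -2160 cm⁻¹.
OSPE = CFSE(oct) − CFSE(tet) = -3240 − (-2160) = -1080 cm⁻¹.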